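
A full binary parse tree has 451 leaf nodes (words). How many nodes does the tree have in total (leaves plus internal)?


Leaf nodes (terminals): 451
Internal nodes = n - 1 = 451 - 1 = 450
Total = leaves + internal = 451 + 450 = 901

901


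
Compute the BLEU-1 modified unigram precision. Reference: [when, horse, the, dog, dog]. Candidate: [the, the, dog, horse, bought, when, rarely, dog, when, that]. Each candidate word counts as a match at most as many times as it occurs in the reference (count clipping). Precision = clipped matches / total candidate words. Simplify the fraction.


Reference word counts: {'dog': 2, 'horse': 1, 'the': 1, 'when': 1}
Checking each candidate word (with clipping):
  'the' -> in reference (ref count 1, used 1/1) -> match (matches: 1)
  'the' -> ref count 1 already used up (1/1) -> clipped, no match (matches: 1)
  'dog' -> in reference (ref count 2, used 1/2) -> match (matches: 2)
  'horse' -> in reference (ref count 1, used 1/1) -> match (matches: 3)
  'bought' -> not in reference -> no match (matches: 3)
  'when' -> in reference (ref count 1, used 1/1) -> match (matches: 4)
  'rarely' -> not in reference -> no match (matches: 4)
  'dog' -> in reference (ref count 2, used 2/2) -> match (matches: 5)
  'when' -> ref count 1 already used up (1/1) -> clipped, no match (matches: 5)
  'that' -> not in reference -> no match (matches: 5)
Clipped matches: 5, Candidate length: 10
Precision = 5/10 = 1/2

1/2


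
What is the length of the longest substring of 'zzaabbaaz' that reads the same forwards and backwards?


Scanning 'zzaabbaaz' for palindromic substrings.
Substring at positions 1-8: 'zaabbaaz'.
Check: reverse('zaabbaaz') = 'zaabbaaz' -> palindrome confirmed.
Neighbouring characters ('z' / '-') break symmetry, so it cannot extend further.
No longer palindromic substring exists; longest length = 8

8


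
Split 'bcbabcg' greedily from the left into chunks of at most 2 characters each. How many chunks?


'bcbabcg' has 7 characters.
Chunking with max size 2:
  Chunk 1: 'bc' (positions 0-1)
  Chunk 2: 'ba' (positions 2-3)
  Chunk 3: 'bc' (positions 4-5)
  Chunk 4: 'g' (positions 6-6)
Total chunks: ceil(7 / 2) = 4

4


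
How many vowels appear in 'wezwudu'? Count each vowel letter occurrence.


Scanning each character of 'wezwudu':
  Position 1: 'w' -> consonant (running count: 0)
  Position 2: 'e' -> vowel (running count: 1)
  Position 3: 'z' -> consonant (running count: 1)
  Position 4: 'w' -> consonant (running count: 1)
  Position 5: 'u' -> vowel (running count: 2)
  Position 6: 'd' -> consonant (running count: 2)
  Position 7: 'u' -> vowel (running count: 3)
Total vowels: 3

3


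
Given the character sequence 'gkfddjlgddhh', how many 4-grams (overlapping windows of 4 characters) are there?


String 'gkfddjlgddhh' has length L = 12.
Number of overlapping n-grams = L - n + 1
Substituting: 12 - 4 + 1 = 9

9


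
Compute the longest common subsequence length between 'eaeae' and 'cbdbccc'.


DP table for LCS of 'eaeae' and 'cbdbccc':
       c  b  d  b  c  c  c
    0  0  0  0  0  0  0  0
  e 0  0  0  0  0  0  0  0
  a 0  0  0  0  0  0  0  0
  e 0  0  0  0  0  0  0  0
  a 0  0  0  0  0  0  0  0
  e 0  0  0  0  0  0  0  0
LCS length = 0

0


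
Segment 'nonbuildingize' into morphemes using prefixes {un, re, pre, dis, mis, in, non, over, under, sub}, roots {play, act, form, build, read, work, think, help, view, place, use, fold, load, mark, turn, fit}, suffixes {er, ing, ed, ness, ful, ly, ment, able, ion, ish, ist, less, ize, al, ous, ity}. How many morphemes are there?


Segmenting 'nonbuildingize' against the inventory:
  'non' -> prefix (morpheme 1)
  'build' -> root (morpheme 2)
  'ing' -> suffix (morpheme 3)
  'ize' -> suffix (morpheme 4)
Total morphemes: 4

4


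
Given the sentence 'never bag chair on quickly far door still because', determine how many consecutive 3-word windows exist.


Word trigrams from [9] words:
  Trigram 1: (never bag chair)
  Trigram 2: (bag chair on)
  Trigram 3: (chair on quickly)
  Trigram 4: (on quickly far)
  Trigram 5: (quickly far door)
  Trigram 6: (far door still)
  Trigram 7: (door still because)
Total word trigrams: 9 - 2 = 7

7


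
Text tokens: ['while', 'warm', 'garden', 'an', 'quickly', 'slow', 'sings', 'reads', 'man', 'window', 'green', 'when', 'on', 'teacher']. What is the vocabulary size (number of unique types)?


Listing all tokens and tracking unique types:
  Token 1: 'while' -> NEW (unique so far: 1)
  Token 2: 'warm' -> NEW (unique so far: 2)
  Token 3: 'garden' -> NEW (unique so far: 3)
  Token 4: 'an' -> NEW (unique so far: 4)
  Token 5: 'quickly' -> NEW (unique so far: 5)
  Token 6: 'slow' -> NEW (unique so far: 6)
  Token 7: 'sings' -> NEW (unique so far: 7)
  Token 8: 'reads' -> NEW (unique so far: 8)
  Token 9: 'man' -> NEW (unique so far: 9)
  Token 10: 'window' -> NEW (unique so far: 10)
  Token 11: 'green' -> NEW (unique so far: 11)
  Token 12: 'when' -> NEW (unique so far: 12)
  Token 13: 'on' -> NEW (unique so far: 13)
  Token 14: 'teacher' -> NEW (unique so far: 14)
Unique types: ('an', 'garden', 'green', 'man', 'on', 'quickly', 'reads', 'sings', 'slow', 'teacher', 'warm', 'when', 'while', 'window')
Vocabulary size: 14

14


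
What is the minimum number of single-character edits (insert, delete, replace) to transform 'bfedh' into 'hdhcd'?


Building DP table for s1='bfedh' (len 5) and s2='hdhcd' (len 5):
       h  d  h  c  d
    0  1  2  3  4  5
  b 1  1  2  3  4  5
  f 2  2  2  3  4  5
  e 3  3  3  3  4  5
  d 4  4  3  4  4  4
  h 5  4  4  3  4  5
Edit distance = dp[5][5] = 5

5


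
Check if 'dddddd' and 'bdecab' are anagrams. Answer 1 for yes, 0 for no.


Sort characters of 'dddddd': 'dddddd'
Sort characters of 'bdecab': 'abbcde'
Sorted forms differ -> they are NOT anagrams
Result: 0

0


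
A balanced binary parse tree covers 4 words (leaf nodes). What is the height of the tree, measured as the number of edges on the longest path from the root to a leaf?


In a balanced binary tree with n leaves the deepest leaf is ceil(log2(n)) edges below the root.
log2(4) = 2.0000
ceil(2.0000) = 2
height (edges) = 2

2


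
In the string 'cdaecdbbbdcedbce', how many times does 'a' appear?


Scanning 'cdaecdbbbdcedbce' for 'a':
  Position 2: 'a' -> MATCH (count: 1)
Total occurrences of 'a': 1

1


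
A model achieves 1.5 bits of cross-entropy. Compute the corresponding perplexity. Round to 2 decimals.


Perplexity formula: PP = 2^H
H = 1.5
PP = 2^1.5
Decompose: 2^1.5 = 2^1 * 2^0.5 = 2^1 * sqrt(2)
2^1 = 2, sqrt(2) ~ 1.4142136
PP ~ 2 * 1.4142136 = 2.8284272
Rounded to 2 decimals: 2.83

2.83


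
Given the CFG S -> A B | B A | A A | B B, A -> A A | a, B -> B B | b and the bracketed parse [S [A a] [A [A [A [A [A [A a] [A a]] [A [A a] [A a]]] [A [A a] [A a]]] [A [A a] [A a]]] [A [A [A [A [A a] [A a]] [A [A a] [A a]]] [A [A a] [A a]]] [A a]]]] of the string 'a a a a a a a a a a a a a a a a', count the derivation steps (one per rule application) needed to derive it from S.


Every bracketed nonterminal node [X ...] in the tree is produced by exactly one rule application.
Reading the tree off as a leftmost derivation:
  Step 1: S  =>  A A   (applied S -> A A)
  Step 2: A A  =>  a A   (applied A -> a)
  Step 3: a A  =>  a A A   (applied A -> A A)
  Step 4: a A A  =>  a A A A   (applied A -> A A)
  Step 5: a A A A  =>  a A A A A   (applied A -> A A)
  Step 6: a A A A A  =>  a A A A A A   (applied A -> A A)
  Step 7: a A A A A A  =>  a A A A A A A   (applied A -> A A)
  Step 8: a A A A A A A  =>  a a A A A A A   (applied A -> a)
  Step 9: a a A A A A A  =>  a a a A A A A   (applied A -> a)
  Step 10: a a a A A A A  =>  a a a A A A A A   (applied A -> A A)
  Step 11: a a a A A A A A  =>  a a a a A A A A   (applied A -> a)
  Step 12: a a a a A A A A  =>  a a a a a A A A   (applied A -> a)
  Step 13: a a a a a A A A  =>  a a a a a A A A A   (applied A -> A A)
  Step 14: a a a a a A A A A  =>  a a a a a a A A A   (applied A -> a)
  Step 15: a a a a a a A A A  =>  a a a a a a a A A   (applied A -> a)
  Step 16: a a a a a a a A A  =>  a a a a a a a A A A   (applied A -> A A)
  Step 17: a a a a a a a A A A  =>  a a a a a a a a A A   (applied A -> a)
  Step 18: a a a a a a a a A A  =>  a a a a a a a a a A   (applied A -> a)
  Step 19: a a a a a a a a a A  =>  a a a a a a a a a A A   (applied A -> A A)
  Step 20: a a a a a a a a a A A  =>  a a a a a a a a a A A A   (applied A -> A A)
  Step 21: a a a a a a a a a A A A  =>  a a a a a a a a a A A A A   (applied A -> A A)
  Step 22: a a a a a a a a a A A A A  =>  a a a a a a a a a A A A A A   (applied A -> A A)
  Step 23: a a a a a a a a a A A A A A  =>  a a a a a a a a a a A A A A   (applied A -> a)
  Step 24: a a a a a a a a a a A A A A  =>  a a a a a a a a a a a A A A   (applied A -> a)
  Step 25: a a a a a a a a a a a A A A  =>  a a a a a a a a a a a A A A A   (applied A -> A A)
  Step 26: a a a a a a a a a a a A A A A  =>  a a a a a a a a a a a a A A A   (applied A -> a)
  Step 27: a a a a a a a a a a a a A A A  =>  a a a a a a a a a a a a a A A   (applied A -> a)
  Step 28: a a a a a a a a a a a a a A A  =>  a a a a a a a a a a a a a A A A   (applied A -> A A)
  Step 29: a a a a a a a a a a a a a A A A  =>  a a a a a a a a a a a a a a A A   (applied A -> a)
  Step 30: a a a a a a a a a a a a a a A A  =>  a a a a a a a a a a a a a a a A   (applied A -> a)
  Step 31: a a a a a a a a a a a a a a a A  =>  a a a a a a a a a a a a a a a a   (applied A -> a)
Final yield: a a a a a a a a a a a a a a a a
Total rewrite steps: 31

31


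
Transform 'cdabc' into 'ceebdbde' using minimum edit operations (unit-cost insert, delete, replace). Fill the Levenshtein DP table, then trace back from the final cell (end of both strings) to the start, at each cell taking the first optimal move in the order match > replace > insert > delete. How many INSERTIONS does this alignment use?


Edit distance = 6. Backtracking from cell (5, 8) with preference match > replace > insert > delete,
then listing the resulting alignment 'cdabc' -> 'ceebdbde' left to right:
  Step 1: keep 'c'
  Step 2: insert 'e' [insertion #1]
  Step 3: insert 'e' [insertion #2]
  Step 4: insert 'b' [insertion #3]
  Step 5: keep 'd'
  Step 6: replace a->b
  Step 7: replace b->d
  Step 8: replace c->e
Total insertions: 3

3


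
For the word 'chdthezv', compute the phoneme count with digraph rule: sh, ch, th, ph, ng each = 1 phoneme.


Parsing 'chdthezv' greedily, digraphs first:
  'ch' -> digraph (1 consonant phoneme) (phonemes so far: 1)
  'd' -> consonant phoneme (phonemes so far: 2)
  'th' -> digraph (1 consonant phoneme) (phonemes so far: 3)
  'e' -> vowel phoneme (phonemes so far: 4)
  'z' -> consonant phoneme (phonemes so far: 5)
  'v' -> consonant phoneme (phonemes so far: 6)
Total phonemes: 6

6


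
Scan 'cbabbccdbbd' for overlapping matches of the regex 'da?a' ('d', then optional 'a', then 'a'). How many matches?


Pattern: da?a means 'd', then optional 'a', then 'a'.
Scanning 'cbabbccdbbd' position-by-position:
  Pos 0: window 'cba' -> no
  Pos 1: window 'bab' -> no
  Pos 2: window 'abb' -> no
  Pos 3: window 'bbc' -> no
  Pos 4: window 'bcc' -> no
  Pos 5: window 'ccd' -> no
  Pos 6: window 'cdb' -> no
  Pos 7: window 'dbb' -> no
  Pos 8: window 'bbd' -> no
  Pos 9: window 'bd' -> no
  Pos 10: window 'd' -> no
Total matches: 0

0


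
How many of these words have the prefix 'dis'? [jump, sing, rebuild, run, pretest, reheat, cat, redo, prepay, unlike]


Checking each word for prefix 'dis':
  'jump' -> no (count: 0)
  'sing' -> no (count: 0)
  'rebuild' -> no (count: 0)
  'run' -> no (count: 0)
  'pretest' -> no (count: 0)
  'reheat' -> no (count: 0)
  'cat' -> no (count: 0)
  'redo' -> no (count: 0)
  'prepay' -> no (count: 0)
  'unlike' -> no (count: 0)
Total with prefix 'dis': 0

0


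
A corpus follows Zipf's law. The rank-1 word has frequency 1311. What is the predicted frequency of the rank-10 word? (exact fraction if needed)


Zipf's law: freq(rank) = f1 / rank
f1 = 1311, rank = 10
freq = 1311 / 10
GCD(1311, 10) = 1
Simplified: 1311/10

1311/10


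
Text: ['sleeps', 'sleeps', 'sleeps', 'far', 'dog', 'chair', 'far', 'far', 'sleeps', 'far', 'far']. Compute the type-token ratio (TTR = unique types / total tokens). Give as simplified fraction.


Tokens: 11
Unique types: ('chair', 'dog', 'far', 'sleeps') = 4
TTR = 4/11
Already in lowest terms.

4/11


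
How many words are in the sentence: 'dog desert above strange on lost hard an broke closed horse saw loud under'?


Counting words by splitting on spaces:
  Word 1: 'dog'
  Word 2: 'desert'
  Word 3: 'above'
  Word 4: 'strange'
  Word 5: 'on'
  Word 6: 'lost'
  Word 7: 'hard'
  Word 8: 'an'
  Word 9: 'broke'
  Word 10: 'closed'
  Word 11: 'horse'
  Word 12: 'saw'
  Word 13: 'loud'
  Word 14: 'under'
Total words: 14

14


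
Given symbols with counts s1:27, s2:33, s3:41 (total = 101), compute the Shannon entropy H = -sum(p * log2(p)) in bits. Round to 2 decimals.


Computing entropy H = -sum(p_i * log2(p_i)):
  s1: p = 27/101 = 0.2673, -p*log2(p) = 0.5088
  s2: p = 33/101 = 0.3267, -p*log2(p) = 0.5273
  s3: p = 41/101 = 0.4059, -p*log2(p) = 0.5280
H = sum of terms = 1.5641
Rounded to 2 decimals: 1.56

1.56


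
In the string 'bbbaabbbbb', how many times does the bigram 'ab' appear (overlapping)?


Scanning 'bbbaabbbbb' for bigram 'ab':
  Position 0: 'bb' -> no
  Position 1: 'bb' -> no
  Position 2: 'ba' -> no
  Position 3: 'aa' -> no
  Position 4: 'ab' -> MATCH
  Position 5: 'bb' -> no
  Position 6: 'bb' -> no
  Position 7: 'bb' -> no
  Position 8: 'bb' -> no
Total matches: 1

1


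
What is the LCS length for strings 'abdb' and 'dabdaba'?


DP table for LCS of 'abdb' and 'dabdaba':
       d  a  b  d  a  b  a
    0  0  0  0  0  0  0  0
  a 0  0  1  1  1  1  1  1
  b 0  0  1  2  2  2  2  2
  d 0  1  1  2  3  3  3  3
  b 0  1  1  2  3  3  4  4
LCS: 'abdb'
LCS length = 4

4


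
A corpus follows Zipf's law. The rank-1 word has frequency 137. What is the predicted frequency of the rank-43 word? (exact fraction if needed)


Zipf's law: freq(rank) = f1 / rank
f1 = 137, rank = 43
freq = 137 / 43
GCD(137, 43) = 1
Simplified: 137/43

137/43


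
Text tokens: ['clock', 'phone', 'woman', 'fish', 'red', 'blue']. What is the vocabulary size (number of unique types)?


Listing all tokens and tracking unique types:
  Token 1: 'clock' -> NEW (unique so far: 1)
  Token 2: 'phone' -> NEW (unique so far: 2)
  Token 3: 'woman' -> NEW (unique so far: 3)
  Token 4: 'fish' -> NEW (unique so far: 4)
  Token 5: 'red' -> NEW (unique so far: 5)
  Token 6: 'blue' -> NEW (unique so far: 6)
Unique types: ('blue', 'clock', 'fish', 'phone', 'red', 'woman')
Vocabulary size: 6

6


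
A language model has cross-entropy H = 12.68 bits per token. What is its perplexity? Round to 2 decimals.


Perplexity formula: PP = 2^H
H = 12.68
PP = 2^12.68
Decompose: 2^12.68 = 2^12 * 2^0.68
2^12 = 4096, 2^0.68 ~ 1.6021398
PP ~ 4096 * 1.6021398 = 6562.3646208
Rounded to 2 decimals: 6562.36

6562.36


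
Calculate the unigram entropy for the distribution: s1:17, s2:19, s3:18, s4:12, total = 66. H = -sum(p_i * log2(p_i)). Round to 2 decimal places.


Computing entropy H = -sum(p_i * log2(p_i)):
  s1: p = 17/66 = 0.2576, -p*log2(p) = 0.5041
  s2: p = 19/66 = 0.2879, -p*log2(p) = 0.5172
  s3: p = 18/66 = 0.2727, -p*log2(p) = 0.5112
  s4: p = 12/66 = 0.1818, -p*log2(p) = 0.4472
H = sum of terms = 1.9797
Rounded to 2 decimals: 1.98

1.98


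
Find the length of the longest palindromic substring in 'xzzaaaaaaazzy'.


Scanning 'xzzaaaaaaazzy' for palindromic substrings.
Substring at positions 1-11: 'zzaaaaaaazz'.
Check: reverse('zzaaaaaaazz') = 'zzaaaaaaazz' -> palindrome confirmed.
Neighbouring characters ('x' / 'y') break symmetry, so it cannot extend further.
No longer palindromic substring exists; longest length = 11

11


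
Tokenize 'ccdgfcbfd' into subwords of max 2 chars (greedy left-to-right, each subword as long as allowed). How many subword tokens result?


'ccdgfcbfd' has 9 characters.
Chunking with max size 2:
  Chunk 1: 'cc' (positions 0-1)
  Chunk 2: 'dg' (positions 2-3)
  Chunk 3: 'fc' (positions 4-5)
  Chunk 4: 'bf' (positions 6-7)
  Chunk 5: 'd' (positions 8-8)
Total chunks: ceil(9 / 2) = 5

5


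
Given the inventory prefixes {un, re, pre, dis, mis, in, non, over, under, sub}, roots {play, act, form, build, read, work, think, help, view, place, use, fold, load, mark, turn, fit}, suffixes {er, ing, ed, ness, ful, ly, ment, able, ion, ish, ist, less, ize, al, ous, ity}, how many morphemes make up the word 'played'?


Segmenting 'played' against the inventory:
  'play' -> root (morpheme 1)
  'ed' -> suffix (morpheme 2)
Total morphemes: 2

2


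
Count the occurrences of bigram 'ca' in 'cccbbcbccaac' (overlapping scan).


Scanning 'cccbbcbccaac' for bigram 'ca':
  Position 0: 'cc' -> no
  Position 1: 'cc' -> no
  Position 2: 'cb' -> no
  Position 3: 'bb' -> no
  Position 4: 'bc' -> no
  Position 5: 'cb' -> no
  Position 6: 'bc' -> no
  Position 7: 'cc' -> no
  Position 8: 'ca' -> MATCH
  Position 9: 'aa' -> no
  Position 10: 'ac' -> no
Total matches: 1

1


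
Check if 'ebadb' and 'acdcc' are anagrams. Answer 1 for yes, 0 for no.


Sort characters of 'ebadb': 'abbde'
Sort characters of 'acdcc': 'acccd'
Sorted forms differ -> they are NOT anagrams
Result: 0

0


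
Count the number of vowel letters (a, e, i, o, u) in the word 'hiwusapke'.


Scanning each character of 'hiwusapke':
  Position 1: 'h' -> consonant (running count: 0)
  Position 2: 'i' -> vowel (running count: 1)
  Position 3: 'w' -> consonant (running count: 1)
  Position 4: 'u' -> vowel (running count: 2)
  Position 5: 's' -> consonant (running count: 2)
  Position 6: 'a' -> vowel (running count: 3)
  Position 7: 'p' -> consonant (running count: 3)
  Position 8: 'k' -> consonant (running count: 3)
  Position 9: 'e' -> vowel (running count: 4)
Total vowels: 4

4


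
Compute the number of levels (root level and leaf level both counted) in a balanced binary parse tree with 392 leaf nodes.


In a balanced binary tree with n leaves the deepest leaf is ceil(log2(n)) edges below the root,
so counting node levels inclusive of root and leaves gives ceil(log2(n)) + 1 levels.
log2(392) = 8.6147
ceil(8.6147) = 9
levels = 9 + 1 = 10

10


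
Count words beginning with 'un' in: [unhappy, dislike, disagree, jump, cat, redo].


Checking each word for prefix 'un':
  'unhappy' -> YES, starts with 'un' (count: 1)
  'dislike' -> no (count: 1)
  'disagree' -> no (count: 1)
  'jump' -> no (count: 1)
  'cat' -> no (count: 1)
  'redo' -> no (count: 1)
Total with prefix 'un': 1

1


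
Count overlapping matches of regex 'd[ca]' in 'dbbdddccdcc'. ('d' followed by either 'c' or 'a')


Pattern: d[ca] means 'd' followed by either 'c' or 'a'.
Scanning 'dbbdddccdcc' position-by-position:
  Pos 0: window 'db' -> no
  Pos 1: window 'bb' -> no
  Pos 2: window 'bd' -> no
  Pos 3: window 'dd' -> no
  Pos 4: window 'dd' -> no
  Pos 5: window 'dc' -> MATCH
  Pos 6: window 'cc' -> no
  Pos 7: window 'cd' -> no
  Pos 8: window 'dc' -> MATCH
  Pos 9: window 'cc' -> no
  Pos 10: window 'c' -> no
Total matches: 2

2


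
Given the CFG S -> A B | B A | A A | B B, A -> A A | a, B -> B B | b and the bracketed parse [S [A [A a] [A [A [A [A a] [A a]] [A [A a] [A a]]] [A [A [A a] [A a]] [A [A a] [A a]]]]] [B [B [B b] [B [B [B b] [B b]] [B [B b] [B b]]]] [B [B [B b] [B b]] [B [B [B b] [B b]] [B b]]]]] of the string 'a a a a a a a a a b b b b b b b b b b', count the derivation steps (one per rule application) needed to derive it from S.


Every bracketed nonterminal node [X ...] in the tree is produced by exactly one rule application.
Reading the tree off as a leftmost derivation:
  Step 1: S  =>  A B   (applied S -> A B)
  Step 2: A B  =>  A A B   (applied A -> A A)
  Step 3: A A B  =>  a A B   (applied A -> a)
  Step 4: a A B  =>  a A A B   (applied A -> A A)
  Step 5: a A A B  =>  a A A A B   (applied A -> A A)
  Step 6: a A A A B  =>  a A A A A B   (applied A -> A A)
  Step 7: a A A A A B  =>  a a A A A B   (applied A -> a)
  Step 8: a a A A A B  =>  a a a A A B   (applied A -> a)
  Step 9: a a a A A B  =>  a a a A A A B   (applied A -> A A)
  Step 10: a a a A A A B  =>  a a a a A A B   (applied A -> a)
  Step 11: a a a a A A B  =>  a a a a a A B   (applied A -> a)
  Step 12: a a a a a A B  =>  a a a a a A A B   (applied A -> A A)
  Step 13: a a a a a A A B  =>  a a a a a A A A B   (applied A -> A A)
  Step 14: a a a a a A A A B  =>  a a a a a a A A B   (applied A -> a)
  Step 15: a a a a a a A A B  =>  a a a a a a a A B   (applied A -> a)
  Step 16: a a a a a a a A B  =>  a a a a a a a A A B   (applied A -> A A)
  Step 17: a a a a a a a A A B  =>  a a a a a a a a A B   (applied A -> a)
  Step 18: a a a a a a a a A B  =>  a a a a a a a a a B   (applied A -> a)
  Step 19: a a a a a a a a a B  =>  a a a a a a a a a B B   (applied B -> B B)
  Step 20: a a a a a a a a a B B  =>  a a a a a a a a a B B B   (applied B -> B B)
  Step 21: a a a a a a a a a B B B  =>  a a a a a a a a a b B B   (applied B -> b)
  Step 22: a a a a a a a a a b B B  =>  a a a a a a a a a b B B B   (applied B -> B B)
  Step 23: a a a a a a a a a b B B B  =>  a a a a a a a a a b B B B B   (applied B -> B B)
  Step 24: a a a a a a a a a b B B B B  =>  a a a a a a a a a b b B B B   (applied B -> b)
  Step 25: a a a a a a a a a b b B B B  =>  a a a a a a a a a b b b B B   (applied B -> b)
  Step 26: a a a a a a a a a b b b B B  =>  a a a a a a a a a b b b B B B   (applied B -> B B)
  Step 27: a a a a a a a a a b b b B B B  =>  a a a a a a a a a b b b b B B   (applied B -> b)
  Step 28: a a a a a a a a a b b b b B B  =>  a a a a a a a a a b b b b b B   (applied B -> b)
  Step 29: a a a a a a a a a b b b b b B  =>  a a a a a a a a a b b b b b B B   (applied B -> B B)
  Step 30: a a a a a a a a a b b b b b B B  =>  a a a a a a a a a b b b b b B B B   (applied B -> B B)
  Step 31: a a a a a a a a a b b b b b B B B  =>  a a a a a a a a a b b b b b b B B   (applied B -> b)
  Step 32: a a a a a a a a a b b b b b b B B  =>  a a a a a a a a a b b b b b b b B   (applied B -> b)
  Step 33: a a a a a a a a a b b b b b b b B  =>  a a a a a a a a a b b b b b b b B B   (applied B -> B B)
  Step 34: a a a a a a a a a b b b b b b b B B  =>  a a a a a a a a a b b b b b b b B B B   (applied B -> B B)
  Step 35: a a a a a a a a a b b b b b b b B B B  =>  a a a a a a a a a b b b b b b b b B B   (applied B -> b)
  Step 36: a a a a a a a a a b b b b b b b b B B  =>  a a a a a a a a a b b b b b b b b b B   (applied B -> b)
  Step 37: a a a a a a a a a b b b b b b b b b B  =>  a a a a a a a a a b b b b b b b b b b   (applied B -> b)
Final yield: a a a a a a a a a b b b b b b b b b b
Total rewrite steps: 37

37


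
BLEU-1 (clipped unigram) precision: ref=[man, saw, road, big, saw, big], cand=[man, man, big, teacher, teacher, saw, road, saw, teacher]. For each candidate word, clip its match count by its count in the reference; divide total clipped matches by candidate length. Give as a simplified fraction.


Reference word counts: {'big': 2, 'man': 1, 'road': 1, 'saw': 2}
Checking each candidate word (with clipping):
  'man' -> in reference (ref count 1, used 1/1) -> match (matches: 1)
  'man' -> ref count 1 already used up (1/1) -> clipped, no match (matches: 1)
  'big' -> in reference (ref count 2, used 1/2) -> match (matches: 2)
  'teacher' -> not in reference -> no match (matches: 2)
  'teacher' -> not in reference -> no match (matches: 2)
  'saw' -> in reference (ref count 2, used 1/2) -> match (matches: 3)
  'road' -> in reference (ref count 1, used 1/1) -> match (matches: 4)
  'saw' -> in reference (ref count 2, used 2/2) -> match (matches: 5)
  'teacher' -> not in reference -> no match (matches: 5)
Clipped matches: 5, Candidate length: 9
Precision = 5/9

5/9


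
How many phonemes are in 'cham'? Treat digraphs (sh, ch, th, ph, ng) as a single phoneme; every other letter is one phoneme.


Parsing 'cham' greedily, digraphs first:
  'ch' -> digraph (1 consonant phoneme) (phonemes so far: 1)
  'a' -> vowel phoneme (phonemes so far: 2)
  'm' -> consonant phoneme (phonemes so far: 3)
Total phonemes: 3

3


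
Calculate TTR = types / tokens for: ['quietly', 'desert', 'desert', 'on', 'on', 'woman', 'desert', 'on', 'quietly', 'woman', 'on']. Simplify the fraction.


Tokens: 11
Unique types: ('desert', 'on', 'quietly', 'woman') = 4
TTR = 4/11
Already in lowest terms.

4/11


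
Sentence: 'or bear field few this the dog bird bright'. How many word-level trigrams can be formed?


Word trigrams from [9] words:
  Trigram 1: (or bear field)
  Trigram 2: (bear field few)
  Trigram 3: (field few this)
  Trigram 4: (few this the)
  Trigram 5: (this the dog)
  Trigram 6: (the dog bird)
  Trigram 7: (dog bird bright)
Total word trigrams: 9 - 2 = 7

7


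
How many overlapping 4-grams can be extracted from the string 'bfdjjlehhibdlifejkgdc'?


String 'bfdjjlehhibdlifejkgdc' has length L = 21.
Number of overlapping n-grams = L - n + 1
Substituting: 21 - 4 + 1 = 18

18


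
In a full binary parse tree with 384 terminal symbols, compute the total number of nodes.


Leaf nodes (terminals): 384
Internal nodes = n - 1 = 384 - 1 = 383
Total = leaves + internal = 384 + 383 = 767

767


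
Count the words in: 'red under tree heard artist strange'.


Counting words by splitting on spaces:
  Word 1: 'red'
  Word 2: 'under'
  Word 3: 'tree'
  Word 4: 'heard'
  Word 5: 'artist'
  Word 6: 'strange'
Total words: 6

6


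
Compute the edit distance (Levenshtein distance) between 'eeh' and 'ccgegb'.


Building DP table for s1='eeh' (len 3) and s2='ccgegb' (len 6):
       c  c  g  e  g  b
    0  1  2  3  4  5  6
  e 1  1  2  3  3  4  5
  e 2  2  2  3  3  4  5
  h 3  3  3  3  4  4  5
Edit distance = dp[3][6] = 5

5


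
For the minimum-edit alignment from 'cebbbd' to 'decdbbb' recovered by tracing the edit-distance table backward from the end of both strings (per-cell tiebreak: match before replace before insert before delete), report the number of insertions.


Edit distance = 4. Backtracking from cell (6, 7) with preference match > replace > insert > delete,
then listing the resulting alignment 'cebbbd' -> 'decdbbb' left to right:
  Step 1: replace c->d
  Step 2: keep 'e'
  Step 3: insert 'c' [insertion #1]
  Step 4: replace b->d
  Step 5: keep 'b'
  Step 6: keep 'b'
  Step 7: replace d->b
Total insertions: 1

1


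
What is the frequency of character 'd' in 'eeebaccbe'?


Scanning 'eeebaccbe' for 'd':
  No matches found.
Total occurrences of 'd': 0

0


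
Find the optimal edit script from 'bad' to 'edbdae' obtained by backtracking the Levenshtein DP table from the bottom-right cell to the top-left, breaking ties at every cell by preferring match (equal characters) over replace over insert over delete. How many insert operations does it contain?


Edit distance = 4. Backtracking from cell (3, 6) with preference match > replace > insert > delete,
then listing the resulting alignment 'bad' -> 'edbdae' left to right:
  Step 1: insert 'e' [insertion #1]
  Step 2: insert 'd' [insertion #2]
  Step 3: keep 'b'
  Step 4: insert 'd' [insertion #3]
  Step 5: keep 'a'
  Step 6: replace d->e
Total insertions: 3

3


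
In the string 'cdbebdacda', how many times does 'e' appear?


Scanning 'cdbebdacda' for 'e':
  Position 3: 'e' -> MATCH (count: 1)
Total occurrences of 'e': 1

1


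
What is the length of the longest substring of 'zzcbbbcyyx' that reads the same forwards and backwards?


Scanning 'zzcbbbcyyx' for palindromic substrings.
Substring at positions 2-6: 'cbbbc'.
Check: reverse('cbbbc') = 'cbbbc' -> palindrome confirmed.
Neighbouring characters ('z' / 'y') break symmetry, so it cannot extend further.
No longer palindromic substring exists; longest length = 5

5


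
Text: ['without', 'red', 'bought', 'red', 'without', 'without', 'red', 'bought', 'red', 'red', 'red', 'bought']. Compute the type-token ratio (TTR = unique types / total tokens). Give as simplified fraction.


Tokens: 12
Unique types: ('bought', 'red', 'without') = 3
TTR = 3/12
Simplify: divide both by 3 -> 1/4
TTR = 1/4

1/4


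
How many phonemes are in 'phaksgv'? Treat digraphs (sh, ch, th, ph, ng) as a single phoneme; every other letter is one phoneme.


Parsing 'phaksgv' greedily, digraphs first:
  'ph' -> digraph (1 consonant phoneme) (phonemes so far: 1)
  'a' -> vowel phoneme (phonemes so far: 2)
  'k' -> consonant phoneme (phonemes so far: 3)
  's' -> consonant phoneme (phonemes so far: 4)
  'g' -> consonant phoneme (phonemes so far: 5)
  'v' -> consonant phoneme (phonemes so far: 6)
Total phonemes: 6

6


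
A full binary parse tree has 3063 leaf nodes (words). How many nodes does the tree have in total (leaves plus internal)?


Leaf nodes (terminals): 3063
Internal nodes = n - 1 = 3063 - 1 = 3062
Total = leaves + internal = 3063 + 3062 = 6125

6125


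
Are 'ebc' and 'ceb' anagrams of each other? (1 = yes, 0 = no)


Sort characters of 'ebc': 'bce'
Sort characters of 'ceb': 'bce'
Sorted forms match -> they ARE anagrams
Result: 1

1


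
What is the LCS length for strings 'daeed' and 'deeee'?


DP table for LCS of 'daeed' and 'deeee':
       d  e  e  e  e
    0  0  0  0  0  0
  d 0  1  1  1  1  1
  a 0  1  1  1  1  1
  e 0  1  2  2  2  2
  e 0  1  2  3  3  3
  d 0  1  2  3  3  3
LCS: 'dee'
LCS length = 3

3


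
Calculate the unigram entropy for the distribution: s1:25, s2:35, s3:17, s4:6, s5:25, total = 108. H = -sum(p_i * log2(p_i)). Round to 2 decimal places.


Computing entropy H = -sum(p_i * log2(p_i)):
  s1: p = 25/108 = 0.2315, -p*log2(p) = 0.4887
  s2: p = 35/108 = 0.3241, -p*log2(p) = 0.5268
  s3: p = 17/108 = 0.1574, -p*log2(p) = 0.4199
  s4: p = 6/108 = 0.0556, -p*log2(p) = 0.2317
  s5: p = 25/108 = 0.2315, -p*log2(p) = 0.4887
H = sum of terms = 2.1558
Rounded to 2 decimals: 2.16

2.16


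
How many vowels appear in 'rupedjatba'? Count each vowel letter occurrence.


Scanning each character of 'rupedjatba':
  Position 1: 'r' -> consonant (running count: 0)
  Position 2: 'u' -> vowel (running count: 1)
  Position 3: 'p' -> consonant (running count: 1)
  Position 4: 'e' -> vowel (running count: 2)
  Position 5: 'd' -> consonant (running count: 2)
  Position 6: 'j' -> consonant (running count: 2)
  Position 7: 'a' -> vowel (running count: 3)
  Position 8: 't' -> consonant (running count: 3)
  Position 9: 'b' -> consonant (running count: 3)
  Position 10: 'a' -> vowel (running count: 4)
Total vowels: 4

4


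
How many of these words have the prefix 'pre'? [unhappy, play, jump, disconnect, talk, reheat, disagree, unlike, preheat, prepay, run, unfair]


Checking each word for prefix 'pre':
  'unhappy' -> no (count: 0)
  'play' -> no (count: 0)
  'jump' -> no (count: 0)
  'disconnect' -> no (count: 0)
  'talk' -> no (count: 0)
  'reheat' -> no (count: 0)
  'disagree' -> no (count: 0)
  'unlike' -> no (count: 0)
  'preheat' -> YES, starts with 'pre' (count: 1)
  'prepay' -> YES, starts with 'pre' (count: 2)
  'run' -> no (count: 2)
  'unfair' -> no (count: 2)
Total with prefix 'pre': 2

2


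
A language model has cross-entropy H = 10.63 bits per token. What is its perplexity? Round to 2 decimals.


Perplexity formula: PP = 2^H
H = 10.63
PP = 2^10.63
Decompose: 2^10.63 = 2^10 * 2^0.63
2^10 = 1024, 2^0.63 ~ 1.5475650
PP ~ 1024 * 1.5475650 = 1584.7065600
Rounded to 2 decimals: 1584.71

1584.71


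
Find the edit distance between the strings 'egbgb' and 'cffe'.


Building DP table for s1='egbgb' (len 5) and s2='cffe' (len 4):
       c  f  f  e
    0  1  2  3  4
  e 1  1  2  3  3
  g 2  2  2  3  4
  b 3  3  3  3  4
  g 4  4  4  4  4
  b 5  5  5  5  5
Edit distance = dp[5][4] = 5

5


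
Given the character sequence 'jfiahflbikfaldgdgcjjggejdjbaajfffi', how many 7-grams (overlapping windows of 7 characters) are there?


String 'jfiahflbikfaldgdgcjjggejdjbaajfffi' has length L = 34.
Number of overlapping n-grams = L - n + 1
Substituting: 34 - 7 + 1 = 28

28


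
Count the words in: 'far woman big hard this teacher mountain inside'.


Counting words by splitting on spaces:
  Word 1: 'far'
  Word 2: 'woman'
  Word 3: 'big'
  Word 4: 'hard'
  Word 5: 'this'
  Word 6: 'teacher'
  Word 7: 'mountain'
  Word 8: 'inside'
Total words: 8

8


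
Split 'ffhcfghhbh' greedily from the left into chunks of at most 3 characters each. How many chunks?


'ffhcfghhbh' has 10 characters.
Chunking with max size 3:
  Chunk 1: 'ffh' (positions 0-2)
  Chunk 2: 'cfg' (positions 3-5)
  Chunk 3: 'hhb' (positions 6-8)
  Chunk 4: 'h' (positions 9-9)
Total chunks: ceil(10 / 3) = 4

4


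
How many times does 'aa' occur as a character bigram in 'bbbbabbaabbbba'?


Scanning 'bbbbabbaabbbba' for bigram 'aa':
  Position 0: 'bb' -> no
  Position 1: 'bb' -> no
  Position 2: 'bb' -> no
  Position 3: 'ba' -> no
  Position 4: 'ab' -> no
  Position 5: 'bb' -> no
  Position 6: 'ba' -> no
  Position 7: 'aa' -> MATCH
  Position 8: 'ab' -> no
  Position 9: 'bb' -> no
  Position 10: 'bb' -> no
  Position 11: 'bb' -> no
  Position 12: 'ba' -> no
Total matches: 1

1


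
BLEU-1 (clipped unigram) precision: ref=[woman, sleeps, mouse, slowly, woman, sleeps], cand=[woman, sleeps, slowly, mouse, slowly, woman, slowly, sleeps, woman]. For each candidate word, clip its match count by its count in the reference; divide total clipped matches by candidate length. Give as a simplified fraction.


Reference word counts: {'mouse': 1, 'sleeps': 2, 'slowly': 1, 'woman': 2}
Checking each candidate word (with clipping):
  'woman' -> in reference (ref count 2, used 1/2) -> match (matches: 1)
  'sleeps' -> in reference (ref count 2, used 1/2) -> match (matches: 2)
  'slowly' -> in reference (ref count 1, used 1/1) -> match (matches: 3)
  'mouse' -> in reference (ref count 1, used 1/1) -> match (matches: 4)
  'slowly' -> ref count 1 already used up (1/1) -> clipped, no match (matches: 4)
  'woman' -> in reference (ref count 2, used 2/2) -> match (matches: 5)
  'slowly' -> ref count 1 already used up (1/1) -> clipped, no match (matches: 5)
  'sleeps' -> in reference (ref count 2, used 2/2) -> match (matches: 6)
  'woman' -> ref count 2 already used up (2/2) -> clipped, no match (matches: 6)
Clipped matches: 6, Candidate length: 9
Precision = 6/9 = 2/3

2/3


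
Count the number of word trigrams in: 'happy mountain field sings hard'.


Word trigrams from [5] words:
  Trigram 1: (happy mountain field)
  Trigram 2: (mountain field sings)
  Trigram 3: (field sings hard)
Total word trigrams: 5 - 2 = 3

3


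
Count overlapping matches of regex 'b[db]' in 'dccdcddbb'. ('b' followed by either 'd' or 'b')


Pattern: b[db] means 'b' followed by either 'd' or 'b'.
Scanning 'dccdcddbb' position-by-position:
  Pos 0: window 'dc' -> no
  Pos 1: window 'cc' -> no
  Pos 2: window 'cd' -> no
  Pos 3: window 'dc' -> no
  Pos 4: window 'cd' -> no
  Pos 5: window 'dd' -> no
  Pos 6: window 'db' -> no
  Pos 7: window 'bb' -> MATCH
  Pos 8: window 'b' -> no
Total matches: 1

1


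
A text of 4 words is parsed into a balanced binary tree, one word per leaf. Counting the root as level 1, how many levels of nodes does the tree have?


In a balanced binary tree with n leaves the deepest leaf is ceil(log2(n)) edges below the root,
so counting node levels inclusive of root and leaves gives ceil(log2(n)) + 1 levels.
log2(4) = 2.0000
ceil(2.0000) = 2
levels = 2 + 1 = 3

3


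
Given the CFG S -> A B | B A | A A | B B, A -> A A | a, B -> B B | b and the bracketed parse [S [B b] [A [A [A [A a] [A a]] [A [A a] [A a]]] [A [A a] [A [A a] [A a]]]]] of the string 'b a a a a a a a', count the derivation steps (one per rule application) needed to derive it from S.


Every bracketed nonterminal node [X ...] in the tree is produced by exactly one rule application.
Reading the tree off as a leftmost derivation:
  Step 1: S  =>  B A   (applied S -> B A)
  Step 2: B A  =>  b A   (applied B -> b)
  Step 3: b A  =>  b A A   (applied A -> A A)
  Step 4: b A A  =>  b A A A   (applied A -> A A)
  Step 5: b A A A  =>  b A A A A   (applied A -> A A)
  Step 6: b A A A A  =>  b a A A A   (applied A -> a)
  Step 7: b a A A A  =>  b a a A A   (applied A -> a)
  Step 8: b a a A A  =>  b a a A A A   (applied A -> A A)
  Step 9: b a a A A A  =>  b a a a A A   (applied A -> a)
  Step 10: b a a a A A  =>  b a a a a A   (applied A -> a)
  Step 11: b a a a a A  =>  b a a a a A A   (applied A -> A A)
  Step 12: b a a a a A A  =>  b a a a a a A   (applied A -> a)
  Step 13: b a a a a a A  =>  b a a a a a A A   (applied A -> A A)
  Step 14: b a a a a a A A  =>  b a a a a a a A   (applied A -> a)
  Step 15: b a a a a a a A  =>  b a a a a a a a   (applied A -> a)
Final yield: b a a a a a a a
Total rewrite steps: 15

15


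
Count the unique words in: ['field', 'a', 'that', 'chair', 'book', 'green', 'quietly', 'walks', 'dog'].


Listing all tokens and tracking unique types:
  Token 1: 'field' -> NEW (unique so far: 1)
  Token 2: 'a' -> NEW (unique so far: 2)
  Token 3: 'that' -> NEW (unique so far: 3)
  Token 4: 'chair' -> NEW (unique so far: 4)
  Token 5: 'book' -> NEW (unique so far: 5)
  Token 6: 'green' -> NEW (unique so far: 6)
  Token 7: 'quietly' -> NEW (unique so far: 7)
  Token 8: 'walks' -> NEW (unique so far: 8)
  Token 9: 'dog' -> NEW (unique so far: 9)
Unique types: ('a', 'book', 'chair', 'dog', 'field', 'green', 'quietly', 'that', 'walks')
Vocabulary size: 9

9


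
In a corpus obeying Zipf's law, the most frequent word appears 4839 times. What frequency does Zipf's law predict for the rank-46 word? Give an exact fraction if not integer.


Zipf's law: freq(rank) = f1 / rank
f1 = 4839, rank = 46
freq = 4839 / 46
GCD(4839, 46) = 1
Simplified: 4839/46

4839/46


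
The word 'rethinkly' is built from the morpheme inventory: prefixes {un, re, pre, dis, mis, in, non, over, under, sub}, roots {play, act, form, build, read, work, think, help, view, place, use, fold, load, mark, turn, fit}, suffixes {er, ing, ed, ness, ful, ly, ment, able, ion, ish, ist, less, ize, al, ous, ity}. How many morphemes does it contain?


Segmenting 'rethinkly' against the inventory:
  're' -> prefix (morpheme 1)
  'think' -> root (morpheme 2)
  'ly' -> suffix (morpheme 3)
Total morphemes: 3

3


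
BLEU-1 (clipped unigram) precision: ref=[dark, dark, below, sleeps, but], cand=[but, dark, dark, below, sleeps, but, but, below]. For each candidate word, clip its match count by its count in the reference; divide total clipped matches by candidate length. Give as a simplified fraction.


Reference word counts: {'below': 1, 'but': 1, 'dark': 2, 'sleeps': 1}
Checking each candidate word (with clipping):
  'but' -> in reference (ref count 1, used 1/1) -> match (matches: 1)
  'dark' -> in reference (ref count 2, used 1/2) -> match (matches: 2)
  'dark' -> in reference (ref count 2, used 2/2) -> match (matches: 3)
  'below' -> in reference (ref count 1, used 1/1) -> match (matches: 4)
  'sleeps' -> in reference (ref count 1, used 1/1) -> match (matches: 5)
  'but' -> ref count 1 already used up (1/1) -> clipped, no match (matches: 5)
  'but' -> ref count 1 already used up (1/1) -> clipped, no match (matches: 5)
  'below' -> ref count 1 already used up (1/1) -> clipped, no match (matches: 5)
Clipped matches: 5, Candidate length: 8
Precision = 5/8

5/8


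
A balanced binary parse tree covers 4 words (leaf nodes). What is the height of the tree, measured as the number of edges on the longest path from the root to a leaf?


In a balanced binary tree with n leaves the deepest leaf is ceil(log2(n)) edges below the root.
log2(4) = 2.0000
ceil(2.0000) = 2
height (edges) = 2

2


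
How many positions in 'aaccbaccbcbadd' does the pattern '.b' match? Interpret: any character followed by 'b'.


Pattern: .b means any character followed by 'b'.
Scanning 'aaccbaccbcbadd' position-by-position:
  Pos 0: window 'aa' -> no
  Pos 1: window 'ac' -> no
  Pos 2: window 'cc' -> no
  Pos 3: window 'cb' -> MATCH
  Pos 4: window 'ba' -> no
  Pos 5: window 'ac' -> no
  Pos 6: window 'cc' -> no
  Pos 7: window 'cb' -> MATCH
  Pos 8: window 'bc' -> no
  Pos 9: window 'cb' -> MATCH
  Pos 10: window 'ba' -> no
  Pos 11: window 'ad' -> no
  Pos 12: window 'dd' -> no
  Pos 13: window 'd' -> no
Total matches: 3

3
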